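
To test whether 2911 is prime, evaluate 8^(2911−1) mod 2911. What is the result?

2664

8^1 ≡ 8 (mod 2911)
8^2 ≡ 8^2 = 64 ≡ 64 (mod 2911)
8^4 ≡ 64^2 = 4096 ≡ 1185 (mod 2911)
8^8 ≡ 1185^2 = 1404225 ≡ 1123 (mod 2911)
8^16 ≡ 1123^2 = 1261129 ≡ 666 (mod 2911)
8^32 ≡ 666^2 = 443556 ≡ 1084 (mod 2911)
8^64 ≡ 1084^2 = 1175056 ≡ 1923 (mod 2911)
8^128 ≡ 1923^2 = 3697929 ≡ 959 (mod 2911)
8^256 ≡ 959^2 = 919681 ≡ 2716 (mod 2911)
8^512 ≡ 2716^2 = 7376656 ≡ 182 (mod 2911)
8^1024 ≡ 182^2 = 33124 ≡ 1103 (mod 2911)
8^2048 ≡ 1103^2 = 1216609 ≡ 2722 (mod 2911)
2910 = 2048 + 512 + 256 + 64 + 16 + 8 + 4 + 2 in binary powers of 2.
So 8^2910 ≡ 2722 · 182 · 2716 · 1923 · 666 · 1123 · 1185 · 64 ≡ 2664 (mod 2911).
Since 2664 ≠ 1, base 8 is a Fermat witness: 2911 is composite.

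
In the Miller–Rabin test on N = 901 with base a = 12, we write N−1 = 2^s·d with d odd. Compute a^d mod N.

352

901 − 1 = 900 = 2^2 · 225, so d = 225.
12^1 ≡ 12 (mod 901)
12^2 ≡ 12^2 = 144 ≡ 144 (mod 901)
12^4 ≡ 144^2 = 20736 ≡ 13 (mod 901)
12^8 ≡ 13^2 = 169 ≡ 169 (mod 901)
12^16 ≡ 169^2 = 28561 ≡ 630 (mod 901)
12^32 ≡ 630^2 = 396900 ≡ 460 (mod 901)
12^64 ≡ 460^2 = 211600 ≡ 766 (mod 901)
12^128 ≡ 766^2 = 586756 ≡ 205 (mod 901)
225 = 128 + 64 + 32 + 1 in binary powers of 2.
So 12^225 ≡ 205 · 766 · 460 · 12 ≡ 352 (mod 901).
Squaring chain: 352 → 467; never reaches −1, so base 12 is a Miller–Rabin witness that 901 is composite.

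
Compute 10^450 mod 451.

10^1 ≡ 10 (mod 451)
10^2 ≡ 10^2 = 100 ≡ 100 (mod 451)
10^4 ≡ 100^2 = 10000 ≡ 78 (mod 451)
10^8 ≡ 78^2 = 6084 ≡ 221 (mod 451)
10^16 ≡ 221^2 = 48841 ≡ 133 (mod 451)
10^32 ≡ 133^2 = 17689 ≡ 100 (mod 451)
10^64 ≡ 100^2 = 10000 ≡ 78 (mod 451)
10^128 ≡ 78^2 = 6084 ≡ 221 (mod 451)
10^256 ≡ 221^2 = 48841 ≡ 133 (mod 451)
450 = 256 + 128 + 64 + 2 in binary powers of 2.
So 10^450 ≡ 133 · 221 · 78 · 100 ≡ 1 (mod 451).
Since the result is 1, base 10 gives no evidence that 451 is composite.

1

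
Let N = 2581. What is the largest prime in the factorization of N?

89

2581 = 29 · 89
89 is prime.
So 2581 = 29 · 89; the largest prime factor is 89.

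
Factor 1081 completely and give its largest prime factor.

47

1081 = 23 · 47
47 is prime.
So 1081 = 23 · 47; the largest prime factor is 47.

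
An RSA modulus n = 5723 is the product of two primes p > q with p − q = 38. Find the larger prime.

Since p = q + 38, we have 5723 = q(q + 38), so q² + 38q − 5723 = 0.
Discriminant: 38² + 4·5723 = 1444 + 22892 = 24336; √24336 = 156.
q = (−38 + 156)/2 = 59, and p = q + 38 = 97.
Check: 59 · 97 = 5723.

97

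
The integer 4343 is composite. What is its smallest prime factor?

43

4343 is odd.
Digit sum 14, not divisible by 3.
Ends in 3: not divisible by 5.
7: 4343 = 7·620 + 3
11: 4343 = 11·394 + 9
13: 4343 = 13·334 + 1
17: 4343 = 17·255 + 8
19: 4343 = 19·228 + 11
23: 4343 = 23·188 + 19
29: 4343 = 29·149 + 22
31: 4343 = 31·140 + 3
37: 4343 = 37·117 + 14
41: 4343 = 41·105 + 38
43: 4343 = 43·101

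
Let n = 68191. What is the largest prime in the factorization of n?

97

68191 = 19 · 3589
3589 = 37 · 97
97 is prime.
So 68191 = 19 · 37 · 97; the largest prime factor is 97.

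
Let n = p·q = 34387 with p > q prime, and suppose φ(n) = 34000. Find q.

137

φ(n) = (p−1)(q−1) = n − (p+q) + 1, so p + q = 34387 − 34000 + 1 = 388.
p and q are the roots of t² − 388t + 34387 = 0.
Discriminant: 388² − 4·34387 = 150544 − 137548 = 12996; √12996 = 114.
q = (388 − 114)/2 = 137, p = (388 + 114)/2 = 251.
Check: 137 · 251 = 34387.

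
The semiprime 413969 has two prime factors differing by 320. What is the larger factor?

823

Since p = q + 320, we have 413969 = q(q + 320), so q² + 320q − 413969 = 0.
Discriminant: 320² + 4·413969 = 102400 + 1655876 = 1758276; √1758276 = 1326.
q = (−320 + 1326)/2 = 503, and p = q + 320 = 823.
Check: 503 · 823 = 413969.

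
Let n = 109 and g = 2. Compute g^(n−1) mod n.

2^1 ≡ 2 (mod 109)
2^2 ≡ 2^2 = 4 ≡ 4 (mod 109)
2^4 ≡ 4^2 = 16 ≡ 16 (mod 109)
2^8 ≡ 16^2 = 256 ≡ 38 (mod 109)
2^16 ≡ 38^2 = 1444 ≡ 27 (mod 109)
2^32 ≡ 27^2 = 729 ≡ 75 (mod 109)
2^64 ≡ 75^2 = 5625 ≡ 66 (mod 109)
108 = 64 + 32 + 8 + 4 in binary powers of 2.
So 2^108 ≡ 66 · 75 · 38 · 16 ≡ 1 (mod 109).
Since the result is 1, base 2 gives no evidence that 109 is composite.

1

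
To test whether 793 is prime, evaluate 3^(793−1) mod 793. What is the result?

131

3^1 ≡ 3 (mod 793)
3^2 ≡ 3^2 = 9 ≡ 9 (mod 793)
3^4 ≡ 9^2 = 81 ≡ 81 (mod 793)
3^8 ≡ 81^2 = 6561 ≡ 217 (mod 793)
3^16 ≡ 217^2 = 47089 ≡ 302 (mod 793)
3^32 ≡ 302^2 = 91204 ≡ 9 (mod 793)
3^64 ≡ 9^2 = 81 ≡ 81 (mod 793)
3^128 ≡ 81^2 = 6561 ≡ 217 (mod 793)
3^256 ≡ 217^2 = 47089 ≡ 302 (mod 793)
3^512 ≡ 302^2 = 91204 ≡ 9 (mod 793)
792 = 512 + 256 + 16 + 8 in binary powers of 2.
So 3^792 ≡ 9 · 302 · 302 · 217 ≡ 131 (mod 793).
Since 131 ≠ 1, base 3 is a Fermat witness: 793 is composite.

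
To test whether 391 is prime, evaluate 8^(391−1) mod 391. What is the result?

8^1 ≡ 8 (mod 391)
8^2 ≡ 8^2 = 64 ≡ 64 (mod 391)
8^4 ≡ 64^2 = 4096 ≡ 186 (mod 391)
8^8 ≡ 186^2 = 34596 ≡ 188 (mod 391)
8^16 ≡ 188^2 = 35344 ≡ 154 (mod 391)
8^32 ≡ 154^2 = 23716 ≡ 256 (mod 391)
8^64 ≡ 256^2 = 65536 ≡ 239 (mod 391)
8^128 ≡ 239^2 = 57121 ≡ 35 (mod 391)
8^256 ≡ 35^2 = 1225 ≡ 52 (mod 391)
390 = 256 + 128 + 4 + 2 in binary powers of 2.
So 8^390 ≡ 52 · 35 · 186 · 64 ≡ 361 (mod 391).
Since 361 ≠ 1, base 8 is a Fermat witness: 391 is composite.

361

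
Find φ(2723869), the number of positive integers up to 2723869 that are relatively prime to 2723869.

Factor: 2723869 = 101 · 149 · 181.
φ(2723869) = (101−1) · (149−1) · (181−1) = 100 · 148 · 180 = 2664000.

2664000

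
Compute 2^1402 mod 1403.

676

2^1 ≡ 2 (mod 1403)
2^2 ≡ 2^2 = 4 ≡ 4 (mod 1403)
2^4 ≡ 4^2 = 16 ≡ 16 (mod 1403)
2^8 ≡ 16^2 = 256 ≡ 256 (mod 1403)
2^16 ≡ 256^2 = 65536 ≡ 998 (mod 1403)
2^32 ≡ 998^2 = 996004 ≡ 1277 (mod 1403)
2^64 ≡ 1277^2 = 1630729 ≡ 443 (mod 1403)
2^128 ≡ 443^2 = 196249 ≡ 1232 (mod 1403)
2^256 ≡ 1232^2 = 1517824 ≡ 1181 (mod 1403)
2^512 ≡ 1181^2 = 1394761 ≡ 179 (mod 1403)
2^1024 ≡ 179^2 = 32041 ≡ 1175 (mod 1403)
1402 = 1024 + 256 + 64 + 32 + 16 + 8 + 2 in binary powers of 2.
So 2^1402 ≡ 1175 · 1181 · 443 · 1277 · 998 · 256 · 4 ≡ 676 (mod 1403).
Since 676 ≠ 1, base 2 is a Fermat witness: 1403 is composite.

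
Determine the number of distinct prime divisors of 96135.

96135 = 3 · 32045
32045 = 5 · 6409
6409 = 13 · 493
493 = 17 · 29
96135 = 3 · 5 · 13 · 17 · 29, which has 5 distinct prime factors.

5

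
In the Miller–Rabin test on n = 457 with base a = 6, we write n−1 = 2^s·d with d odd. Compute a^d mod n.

456

457 − 1 = 456 = 2^3 · 57, so d = 57.
6^1 ≡ 6 (mod 457)
6^2 ≡ 6^2 = 36 ≡ 36 (mod 457)
6^4 ≡ 36^2 = 1296 ≡ 382 (mod 457)
6^8 ≡ 382^2 = 145924 ≡ 141 (mod 457)
6^16 ≡ 141^2 = 19881 ≡ 230 (mod 457)
6^32 ≡ 230^2 = 52900 ≡ 345 (mod 457)
57 = 32 + 16 + 8 + 1 in binary powers of 2.
So 6^57 ≡ 345 · 230 · 141 · 6 ≡ 456 (mod 457).
Since 6^d ≡ 456 (mod 457), base 6 does not prove 457 composite.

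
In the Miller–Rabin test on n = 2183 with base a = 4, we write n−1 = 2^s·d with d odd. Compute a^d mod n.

2183 − 1 = 2182 = 2^1 · 1091, so d = 1091.
4^1 ≡ 4 (mod 2183)
4^2 ≡ 4^2 = 16 ≡ 16 (mod 2183)
4^4 ≡ 16^2 = 256 ≡ 256 (mod 2183)
4^8 ≡ 256^2 = 65536 ≡ 46 (mod 2183)
4^16 ≡ 46^2 = 2116 ≡ 2116 (mod 2183)
4^32 ≡ 2116^2 = 4477456 ≡ 123 (mod 2183)
4^64 ≡ 123^2 = 15129 ≡ 2031 (mod 2183)
4^128 ≡ 2031^2 = 4124961 ≡ 1274 (mod 2183)
4^256 ≡ 1274^2 = 1623076 ≡ 1107 (mod 2183)
4^512 ≡ 1107^2 = 1225449 ≡ 786 (mod 2183)
4^1024 ≡ 786^2 = 617796 ≡ 7 (mod 2183)
1091 = 1024 + 64 + 2 + 1 in binary powers of 2.
So 4^1091 ≡ 7 · 2031 · 16 · 4 ≡ 1760 (mod 2183).
Squaring chain: 1760; never reaches −1, so base 4 is a Miller–Rabin witness that 2183 is composite.

1760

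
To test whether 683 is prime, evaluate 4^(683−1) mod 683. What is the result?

1

4^1 ≡ 4 (mod 683)
4^2 ≡ 4^2 = 16 ≡ 16 (mod 683)
4^4 ≡ 16^2 = 256 ≡ 256 (mod 683)
4^8 ≡ 256^2 = 65536 ≡ 651 (mod 683)
4^16 ≡ 651^2 = 423801 ≡ 341 (mod 683)
4^32 ≡ 341^2 = 116281 ≡ 171 (mod 683)
4^64 ≡ 171^2 = 29241 ≡ 555 (mod 683)
4^128 ≡ 555^2 = 308025 ≡ 675 (mod 683)
4^256 ≡ 675^2 = 455625 ≡ 64 (mod 683)
4^512 ≡ 64^2 = 4096 ≡ 681 (mod 683)
682 = 512 + 128 + 32 + 8 + 2 in binary powers of 2.
So 4^682 ≡ 681 · 675 · 171 · 651 · 16 ≡ 1 (mod 683).
Since the result is 1, base 4 gives no evidence that 683 is composite.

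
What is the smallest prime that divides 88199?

88199 is odd.
Digit sum 35, not divisible by 3.
Ends in 9: not divisible by 5.
7: 88199 = 7·12599 + 6
11: 88199 = 11·8018 + 1
13: 88199 = 13·6784 + 7
17: 88199 = 17·5188 + 3
19: 88199 = 19·4642 + 1
23: 88199 = 23·3834 + 17
29: 88199 = 29·3041 + 10
31: 88199 = 31·2845 + 4
37: 88199 = 37·2383 + 28
41: 88199 = 41·2151 + 8
43: 88199 = 43·2051 + 6
47: 88199 = 47·1876 + 27
53: 88199 = 53·1664 + 7
59: 88199 = 59·1494 + 53
61: 88199 = 61·1445 + 54
67: 88199 = 67·1316 + 27
71: 88199 = 71·1242 + 17
73: 88199 = 73·1208 + 15
79: 88199 = 79·1116 + 35
83: 88199 = 83·1062 + 53
89: 88199 = 89·991

89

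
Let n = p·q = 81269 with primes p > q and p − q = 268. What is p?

449

Since p = q + 268, we have 81269 = q(q + 268), so q² + 268q − 81269 = 0.
Discriminant: 268² + 4·81269 = 71824 + 325076 = 396900; √396900 = 630.
q = (−268 + 630)/2 = 181, and p = q + 268 = 449.
Check: 181 · 449 = 81269.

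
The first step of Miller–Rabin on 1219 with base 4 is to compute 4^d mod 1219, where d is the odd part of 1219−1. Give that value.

785

1219 − 1 = 1218 = 2^1 · 609, so d = 609.
4^1 ≡ 4 (mod 1219)
4^2 ≡ 4^2 = 16 ≡ 16 (mod 1219)
4^4 ≡ 16^2 = 256 ≡ 256 (mod 1219)
4^8 ≡ 256^2 = 65536 ≡ 929 (mod 1219)
4^16 ≡ 929^2 = 863041 ≡ 1208 (mod 1219)
4^32 ≡ 1208^2 = 1459264 ≡ 121 (mod 1219)
4^64 ≡ 121^2 = 14641 ≡ 13 (mod 1219)
4^128 ≡ 13^2 = 169 ≡ 169 (mod 1219)
4^256 ≡ 169^2 = 28561 ≡ 524 (mod 1219)
4^512 ≡ 524^2 = 274576 ≡ 301 (mod 1219)
609 = 512 + 64 + 32 + 1 in binary powers of 2.
So 4^609 ≡ 301 · 13 · 121 · 4 ≡ 785 (mod 1219).
Squaring chain: 785; never reaches −1, so base 4 is a Miller–Rabin witness that 1219 is composite.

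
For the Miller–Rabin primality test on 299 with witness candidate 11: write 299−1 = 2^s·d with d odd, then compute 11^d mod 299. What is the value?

299 − 1 = 298 = 2^1 · 149, so d = 149.
11^1 ≡ 11 (mod 299)
11^2 ≡ 11^2 = 121 ≡ 121 (mod 299)
11^4 ≡ 121^2 = 14641 ≡ 289 (mod 299)
11^8 ≡ 289^2 = 83521 ≡ 100 (mod 299)
11^16 ≡ 100^2 = 10000 ≡ 133 (mod 299)
11^32 ≡ 133^2 = 17689 ≡ 48 (mod 299)
11^64 ≡ 48^2 = 2304 ≡ 211 (mod 299)
11^128 ≡ 211^2 = 44521 ≡ 269 (mod 299)
149 = 128 + 16 + 4 + 1 in binary powers of 2.
So 11^149 ≡ 269 · 133 · 289 · 11 ≡ 267 (mod 299).
Squaring chain: 267; never reaches −1, so base 11 is a Miller–Rabin witness that 299 is composite.

267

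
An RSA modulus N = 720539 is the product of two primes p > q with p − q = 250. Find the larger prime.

Since p = q + 250, we have 720539 = q(q + 250), so q² + 250q − 720539 = 0.
Discriminant: 250² + 4·720539 = 62500 + 2882156 = 2944656; √2944656 = 1716.
q = (−250 + 1716)/2 = 733, and p = q + 250 = 983.
Check: 733 · 983 = 720539.

983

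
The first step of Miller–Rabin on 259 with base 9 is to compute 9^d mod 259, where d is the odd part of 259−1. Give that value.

259 − 1 = 258 = 2^1 · 129, so d = 129.
9^1 ≡ 9 (mod 259)
9^2 ≡ 9^2 = 81 ≡ 81 (mod 259)
9^4 ≡ 81^2 = 6561 ≡ 86 (mod 259)
9^8 ≡ 86^2 = 7396 ≡ 144 (mod 259)
9^16 ≡ 144^2 = 20736 ≡ 16 (mod 259)
9^32 ≡ 16^2 = 256 ≡ 256 (mod 259)
9^64 ≡ 256^2 = 65536 ≡ 9 (mod 259)
9^128 ≡ 9^2 = 81 ≡ 81 (mod 259)
129 = 128 + 1 in binary powers of 2.
So 9^129 ≡ 81 · 9 ≡ 211 (mod 259).
Squaring chain: 211; never reaches −1, so base 9 is a Miller–Rabin witness that 259 is composite.

211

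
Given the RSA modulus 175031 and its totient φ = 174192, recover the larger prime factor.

φ(n) = (p−1)(q−1) = n − (p+q) + 1, so p + q = 175031 − 174192 + 1 = 840.
p and q are the roots of t² − 840t + 175031 = 0.
Discriminant: 840² − 4·175031 = 705600 − 700124 = 5476; √5476 = 74.
q = (840 − 74)/2 = 383, p = (840 + 74)/2 = 457.
Check: 383 · 457 = 175031.

457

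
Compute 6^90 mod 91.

6^1 ≡ 6 (mod 91)
6^2 ≡ 6^2 = 36 ≡ 36 (mod 91)
6^4 ≡ 36^2 = 1296 ≡ 22 (mod 91)
6^8 ≡ 22^2 = 484 ≡ 29 (mod 91)
6^16 ≡ 29^2 = 841 ≡ 22 (mod 91)
6^32 ≡ 22^2 = 484 ≡ 29 (mod 91)
6^64 ≡ 29^2 = 841 ≡ 22 (mod 91)
90 = 64 + 16 + 8 + 2 in binary powers of 2.
So 6^90 ≡ 22 · 22 · 29 · 36 ≡ 64 (mod 91).
Since 64 ≠ 1, base 6 is a Fermat witness: 91 is composite.

64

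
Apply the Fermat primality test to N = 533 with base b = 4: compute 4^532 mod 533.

4^1 ≡ 4 (mod 533)
4^2 ≡ 4^2 = 16 ≡ 16 (mod 533)
4^4 ≡ 16^2 = 256 ≡ 256 (mod 533)
4^8 ≡ 256^2 = 65536 ≡ 510 (mod 533)
4^16 ≡ 510^2 = 260100 ≡ 529 (mod 533)
4^32 ≡ 529^2 = 279841 ≡ 16 (mod 533)
4^64 ≡ 16^2 = 256 ≡ 256 (mod 533)
4^128 ≡ 256^2 = 65536 ≡ 510 (mod 533)
4^256 ≡ 510^2 = 260100 ≡ 529 (mod 533)
4^512 ≡ 529^2 = 279841 ≡ 16 (mod 533)
532 = 512 + 16 + 4 in binary powers of 2.
So 4^532 ≡ 16 · 529 · 256 ≡ 139 (mod 533).
Since 139 ≠ 1, base 4 is a Fermat witness: 533 is composite.

139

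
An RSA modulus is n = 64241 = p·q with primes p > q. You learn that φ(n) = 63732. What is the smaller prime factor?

227

φ(n) = (p−1)(q−1) = n − (p+q) + 1, so p + q = 64241 − 63732 + 1 = 510.
p and q are the roots of t² − 510t + 64241 = 0.
Discriminant: 510² − 4·64241 = 260100 − 256964 = 3136; √3136 = 56.
q = (510 − 56)/2 = 227, p = (510 + 56)/2 = 283.
Check: 227 · 283 = 64241.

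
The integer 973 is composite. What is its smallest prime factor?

973 is odd.
Digit sum 19, not divisible by 3.
Ends in 3: not divisible by 5.
7: 973 = 7·139

7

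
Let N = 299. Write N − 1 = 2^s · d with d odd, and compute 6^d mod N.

288

299 − 1 = 298 = 2^1 · 149, so d = 149.
6^1 ≡ 6 (mod 299)
6^2 ≡ 6^2 = 36 ≡ 36 (mod 299)
6^4 ≡ 36^2 = 1296 ≡ 100 (mod 299)
6^8 ≡ 100^2 = 10000 ≡ 133 (mod 299)
6^16 ≡ 133^2 = 17689 ≡ 48 (mod 299)
6^32 ≡ 48^2 = 2304 ≡ 211 (mod 299)
6^64 ≡ 211^2 = 44521 ≡ 269 (mod 299)
6^128 ≡ 269^2 = 72361 ≡ 3 (mod 299)
149 = 128 + 16 + 4 + 1 in binary powers of 2.
So 6^149 ≡ 3 · 48 · 100 · 6 ≡ 288 (mod 299).
Squaring chain: 288; never reaches −1, so base 6 is a Miller–Rabin witness that 299 is composite.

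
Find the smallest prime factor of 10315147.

10315147 is odd.
Digit sum 22, not divisible by 3.
Ends in 7: not divisible by 5.
7: 10315147 = 7·1473592 + 3
11: 10315147 = 11·937740 + 7
13: 10315147 = 13·793472 + 11
17: 10315147 = 17·606773 + 6
19: 10315147 = 19·542902 + 9
23: 10315147 = 23·448484 + 15
29: 10315147 = 29·355694 + 21
31: 10315147 = 31·332746 + 21
37: 10315147 = 37·278787 + 28
41: 10315147 = 41·251588 + 39
43: 10315147 = 43·239887 + 6
47: 10315147 = 47·219471 + 10
53: 10315147 = 53·194625 + 22
59: 10315147 = 59·174833

59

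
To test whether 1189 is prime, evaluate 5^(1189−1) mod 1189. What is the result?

674

5^1 ≡ 5 (mod 1189)
5^2 ≡ 5^2 = 25 ≡ 25 (mod 1189)
5^4 ≡ 25^2 = 625 ≡ 625 (mod 1189)
5^8 ≡ 625^2 = 390625 ≡ 633 (mod 1189)
5^16 ≡ 633^2 = 400689 ≡ 1185 (mod 1189)
5^32 ≡ 1185^2 = 1404225 ≡ 16 (mod 1189)
5^64 ≡ 16^2 = 256 ≡ 256 (mod 1189)
5^128 ≡ 256^2 = 65536 ≡ 141 (mod 1189)
5^256 ≡ 141^2 = 19881 ≡ 857 (mod 1189)
5^512 ≡ 857^2 = 734449 ≡ 836 (mod 1189)
5^1024 ≡ 836^2 = 698896 ≡ 953 (mod 1189)
1188 = 1024 + 128 + 32 + 4 in binary powers of 2.
So 5^1188 ≡ 953 · 141 · 16 · 625 ≡ 674 (mod 1189).
Since 674 ≠ 1, base 5 is a Fermat witness: 1189 is composite.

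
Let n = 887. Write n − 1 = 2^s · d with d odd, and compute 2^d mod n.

1

887 − 1 = 886 = 2^1 · 443, so d = 443.
2^1 ≡ 2 (mod 887)
2^2 ≡ 2^2 = 4 ≡ 4 (mod 887)
2^4 ≡ 4^2 = 16 ≡ 16 (mod 887)
2^8 ≡ 16^2 = 256 ≡ 256 (mod 887)
2^16 ≡ 256^2 = 65536 ≡ 785 (mod 887)
2^32 ≡ 785^2 = 616225 ≡ 647 (mod 887)
2^64 ≡ 647^2 = 418609 ≡ 832 (mod 887)
2^128 ≡ 832^2 = 692224 ≡ 364 (mod 887)
2^256 ≡ 364^2 = 132496 ≡ 333 (mod 887)
443 = 256 + 128 + 32 + 16 + 8 + 2 + 1 in binary powers of 2.
So 2^443 ≡ 333 · 364 · 647 · 785 · 256 · 4 · 2 ≡ 1 (mod 887).
Since 2^d ≡ 1 (mod 887), base 2 does not prove 887 composite.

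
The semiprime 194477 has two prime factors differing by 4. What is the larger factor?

Since p = q + 4, we have 194477 = q(q + 4), so q² + 4q − 194477 = 0.
Discriminant: 4² + 4·194477 = 16 + 777908 = 777924; √777924 = 882.
q = (−4 + 882)/2 = 439, and p = q + 4 = 443.
Check: 439 · 443 = 194477.

443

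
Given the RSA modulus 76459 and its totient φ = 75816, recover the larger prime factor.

487

φ(n) = (p−1)(q−1) = n − (p+q) + 1, so p + q = 76459 − 75816 + 1 = 644.
p and q are the roots of t² − 644t + 76459 = 0.
Discriminant: 644² − 4·76459 = 414736 − 305836 = 108900; √108900 = 330.
q = (644 − 330)/2 = 157, p = (644 + 330)/2 = 487.
Check: 157 · 487 = 76459.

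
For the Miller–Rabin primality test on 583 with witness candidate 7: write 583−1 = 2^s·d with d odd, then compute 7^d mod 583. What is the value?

271

583 − 1 = 582 = 2^1 · 291, so d = 291.
7^1 ≡ 7 (mod 583)
7^2 ≡ 7^2 = 49 ≡ 49 (mod 583)
7^4 ≡ 49^2 = 2401 ≡ 69 (mod 583)
7^8 ≡ 69^2 = 4761 ≡ 97 (mod 583)
7^16 ≡ 97^2 = 9409 ≡ 81 (mod 583)
7^32 ≡ 81^2 = 6561 ≡ 148 (mod 583)
7^64 ≡ 148^2 = 21904 ≡ 333 (mod 583)
7^128 ≡ 333^2 = 110889 ≡ 119 (mod 583)
7^256 ≡ 119^2 = 14161 ≡ 169 (mod 583)
291 = 256 + 32 + 2 + 1 in binary powers of 2.
So 7^291 ≡ 169 · 148 · 49 · 7 ≡ 271 (mod 583).
Squaring chain: 271; never reaches −1, so base 7 is a Miller–Rabin witness that 583 is composite.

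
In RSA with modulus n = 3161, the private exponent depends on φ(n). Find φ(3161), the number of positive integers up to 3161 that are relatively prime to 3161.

3024

Factor: 3161 = 29 · 109.
φ(3161) = (29−1) · (109−1) = 28 · 108 = 3024.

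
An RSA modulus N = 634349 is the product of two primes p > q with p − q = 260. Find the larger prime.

937

Since p = q + 260, we have 634349 = q(q + 260), so q² + 260q − 634349 = 0.
Discriminant: 260² + 4·634349 = 67600 + 2537396 = 2604996; √2604996 = 1614.
q = (−260 + 1614)/2 = 677, and p = q + 260 = 937.
Check: 677 · 937 = 634349.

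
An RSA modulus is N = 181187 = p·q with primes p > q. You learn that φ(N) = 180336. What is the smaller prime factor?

φ(n) = (p−1)(q−1) = n − (p+q) + 1, so p + q = 181187 − 180336 + 1 = 852.
p and q are the roots of t² − 852t + 181187 = 0.
Discriminant: 852² − 4·181187 = 725904 − 724748 = 1156; √1156 = 34.
q = (852 − 34)/2 = 409, p = (852 + 34)/2 = 443.
Check: 409 · 443 = 181187.

409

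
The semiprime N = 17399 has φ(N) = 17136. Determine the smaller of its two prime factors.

φ(n) = (p−1)(q−1) = n − (p+q) + 1, so p + q = 17399 − 17136 + 1 = 264.
p and q are the roots of t² − 264t + 17399 = 0.
Discriminant: 264² − 4·17399 = 69696 − 69596 = 100; √100 = 10.
q = (264 − 10)/2 = 127, p = (264 + 10)/2 = 137.
Check: 127 · 137 = 17399.

127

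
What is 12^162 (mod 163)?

1

12^1 ≡ 12 (mod 163)
12^2 ≡ 12^2 = 144 ≡ 144 (mod 163)
12^4 ≡ 144^2 = 20736 ≡ 35 (mod 163)
12^8 ≡ 35^2 = 1225 ≡ 84 (mod 163)
12^16 ≡ 84^2 = 7056 ≡ 47 (mod 163)
12^32 ≡ 47^2 = 2209 ≡ 90 (mod 163)
12^64 ≡ 90^2 = 8100 ≡ 113 (mod 163)
12^128 ≡ 113^2 = 12769 ≡ 55 (mod 163)
162 = 128 + 32 + 2 in binary powers of 2.
So 12^162 ≡ 55 · 90 · 144 ≡ 1 (mod 163).
Since the result is 1, base 12 gives no evidence that 163 is composite.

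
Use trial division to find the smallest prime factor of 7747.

7747 is odd.
Digit sum 25, not divisible by 3.
Ends in 7: not divisible by 5.
7: 7747 = 7·1106 + 5
11: 7747 = 11·704 + 3
13: 7747 = 13·595 + 12
17: 7747 = 17·455 + 12
19: 7747 = 19·407 + 14
23: 7747 = 23·336 + 19
29: 7747 = 29·267 + 4
31: 7747 = 31·249 + 28
37: 7747 = 37·209 + 14
41: 7747 = 41·188 + 39
43: 7747 = 43·180 + 7
47: 7747 = 47·164 + 39
53: 7747 = 53·146 + 9
59: 7747 = 59·131 + 18
61: 7747 = 61·127

61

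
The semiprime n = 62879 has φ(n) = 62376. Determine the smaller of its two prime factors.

φ(n) = (p−1)(q−1) = n − (p+q) + 1, so p + q = 62879 − 62376 + 1 = 504.
p and q are the roots of t² − 504t + 62879 = 0.
Discriminant: 504² − 4·62879 = 254016 − 251516 = 2500; √2500 = 50.
q = (504 − 50)/2 = 227, p = (504 + 50)/2 = 277.
Check: 227 · 277 = 62879.

227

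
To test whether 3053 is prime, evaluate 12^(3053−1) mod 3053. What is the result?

12^1 ≡ 12 (mod 3053)
12^2 ≡ 12^2 = 144 ≡ 144 (mod 3053)
12^4 ≡ 144^2 = 20736 ≡ 2418 (mod 3053)
12^8 ≡ 2418^2 = 5846724 ≡ 229 (mod 3053)
12^16 ≡ 229^2 = 52441 ≡ 540 (mod 3053)
12^32 ≡ 540^2 = 291600 ≡ 1565 (mod 3053)
12^64 ≡ 1565^2 = 2449225 ≡ 719 (mod 3053)
12^128 ≡ 719^2 = 516961 ≡ 1004 (mod 3053)
12^256 ≡ 1004^2 = 1008016 ≡ 526 (mod 3053)
12^512 ≡ 526^2 = 276676 ≡ 1906 (mod 3053)
12^1024 ≡ 1906^2 = 3632836 ≡ 2819 (mod 3053)
12^2048 ≡ 2819^2 = 7946761 ≡ 2855 (mod 3053)
3052 = 2048 + 512 + 256 + 128 + 64 + 32 + 8 + 4 in binary powers of 2.
So 12^3052 ≡ 2855 · 1906 · 526 · 1004 · 719 · 1565 · 229 · 2418 ≡ 522 (mod 3053).
Since 522 ≠ 1, base 12 is a Fermat witness: 3053 is composite.

522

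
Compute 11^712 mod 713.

11^1 ≡ 11 (mod 713)
11^2 ≡ 11^2 = 121 ≡ 121 (mod 713)
11^4 ≡ 121^2 = 14641 ≡ 381 (mod 713)
11^8 ≡ 381^2 = 145161 ≡ 422 (mod 713)
11^16 ≡ 422^2 = 178084 ≡ 547 (mod 713)
11^32 ≡ 547^2 = 299209 ≡ 462 (mod 713)
11^64 ≡ 462^2 = 213444 ≡ 257 (mod 713)
11^128 ≡ 257^2 = 66049 ≡ 453 (mod 713)
11^256 ≡ 453^2 = 205209 ≡ 578 (mod 713)
11^512 ≡ 578^2 = 334084 ≡ 400 (mod 713)
712 = 512 + 128 + 64 + 8 in binary powers of 2.
So 11^712 ≡ 400 · 453 · 257 · 422 ≡ 514 (mod 713).
Since 514 ≠ 1, base 11 is a Fermat witness: 713 is composite.

514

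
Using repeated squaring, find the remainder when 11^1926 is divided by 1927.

484

11^1 ≡ 11 (mod 1927)
11^2 ≡ 11^2 = 121 ≡ 121 (mod 1927)
11^4 ≡ 121^2 = 14641 ≡ 1152 (mod 1927)
11^8 ≡ 1152^2 = 1327104 ≡ 1328 (mod 1927)
11^16 ≡ 1328^2 = 1763584 ≡ 379 (mod 1927)
11^32 ≡ 379^2 = 143641 ≡ 1043 (mod 1927)
11^64 ≡ 1043^2 = 1087849 ≡ 1021 (mod 1927)
11^128 ≡ 1021^2 = 1042441 ≡ 1861 (mod 1927)
11^256 ≡ 1861^2 = 3463321 ≡ 502 (mod 1927)
11^512 ≡ 502^2 = 252004 ≡ 1494 (mod 1927)
11^1024 ≡ 1494^2 = 2232036 ≡ 570 (mod 1927)
1926 = 1024 + 512 + 256 + 128 + 4 + 2 in binary powers of 2.
So 11^1926 ≡ 570 · 1494 · 502 · 1861 · 1152 · 121 ≡ 484 (mod 1927).
Since 484 ≠ 1, base 11 is a Fermat witness: 1927 is composite.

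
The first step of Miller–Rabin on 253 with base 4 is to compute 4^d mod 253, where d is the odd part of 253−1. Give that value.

9

253 − 1 = 252 = 2^2 · 63, so d = 63.
4^1 ≡ 4 (mod 253)
4^2 ≡ 4^2 = 16 ≡ 16 (mod 253)
4^4 ≡ 16^2 = 256 ≡ 3 (mod 253)
4^8 ≡ 3^2 = 9 ≡ 9 (mod 253)
4^16 ≡ 9^2 = 81 ≡ 81 (mod 253)
4^32 ≡ 81^2 = 6561 ≡ 236 (mod 253)
63 = 32 + 16 + 8 + 4 + 2 + 1 in binary powers of 2.
So 4^63 ≡ 236 · 81 · 9 · 3 · 16 · 4 ≡ 9 (mod 253).
Squaring chain: 9 → 81; never reaches −1, so base 4 is a Miller–Rabin witness that 253 is composite.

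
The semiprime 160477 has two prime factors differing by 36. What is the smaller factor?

Since p = q + 36, we have 160477 = q(q + 36), so q² + 36q − 160477 = 0.
Discriminant: 36² + 4·160477 = 1296 + 641908 = 643204; √643204 = 802.
q = (−36 + 802)/2 = 383, and p = q + 36 = 419.
Check: 383 · 419 = 160477.

383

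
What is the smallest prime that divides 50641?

50641 is odd.
Digit sum 16, not divisible by 3.
Ends in 1: not divisible by 5.
7: 50641 = 7·7234 + 3
11: 50641 = 11·4603 + 8
13: 50641 = 13·3895 + 6
17: 50641 = 17·2978 + 15
19: 50641 = 19·2665 + 6
23: 50641 = 23·2201 + 18
29: 50641 = 29·1746 + 7
31: 50641 = 31·1633 + 18
37: 50641 = 37·1368 + 25
41: 50641 = 41·1235 + 6
43: 50641 = 43·1177 + 30
47: 50641 = 47·1077 + 22
53: 50641 = 53·955 + 26
59: 50641 = 59·858 + 19
61: 50641 = 61·830 + 11
67: 50641 = 67·755 + 56
71: 50641 = 71·713 + 18
73: 50641 = 73·693 + 52
79: 50641 = 79·641 + 2
83: 50641 = 83·610 + 11
89: 50641 = 89·569

89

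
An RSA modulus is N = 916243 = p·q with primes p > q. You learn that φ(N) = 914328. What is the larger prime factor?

997

φ(n) = (p−1)(q−1) = n − (p+q) + 1, so p + q = 916243 − 914328 + 1 = 1916.
p and q are the roots of t² − 1916t + 916243 = 0.
Discriminant: 1916² − 4·916243 = 3671056 − 3664972 = 6084; √6084 = 78.
q = (1916 − 78)/2 = 919, p = (1916 + 78)/2 = 997.
Check: 919 · 997 = 916243.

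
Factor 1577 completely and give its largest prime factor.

83

1577 = 19 · 83
83 is prime.
So 1577 = 19 · 83; the largest prime factor is 83.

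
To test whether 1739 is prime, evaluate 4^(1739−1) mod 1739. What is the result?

4^1 ≡ 4 (mod 1739)
4^2 ≡ 4^2 = 16 ≡ 16 (mod 1739)
4^4 ≡ 16^2 = 256 ≡ 256 (mod 1739)
4^8 ≡ 256^2 = 65536 ≡ 1193 (mod 1739)
4^16 ≡ 1193^2 = 1423249 ≡ 747 (mod 1739)
4^32 ≡ 747^2 = 558009 ≡ 1529 (mod 1739)
4^64 ≡ 1529^2 = 2337841 ≡ 625 (mod 1739)
4^128 ≡ 625^2 = 390625 ≡ 1089 (mod 1739)
4^256 ≡ 1089^2 = 1185921 ≡ 1662 (mod 1739)
4^512 ≡ 1662^2 = 2762244 ≡ 712 (mod 1739)
4^1024 ≡ 712^2 = 506944 ≡ 895 (mod 1739)
1738 = 1024 + 512 + 128 + 64 + 8 + 2 in binary powers of 2.
So 4^1738 ≡ 895 · 712 · 1089 · 625 · 1193 · 16 ≡ 995 (mod 1739).
Since 995 ≠ 1, base 4 is a Fermat witness: 1739 is composite.

995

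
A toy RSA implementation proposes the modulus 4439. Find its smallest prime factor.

23

4439 is odd.
Digit sum 20, not divisible by 3.
Ends in 9: not divisible by 5.
7: 4439 = 7·634 + 1
11: 4439 = 11·403 + 6
13: 4439 = 13·341 + 6
17: 4439 = 17·261 + 2
19: 4439 = 19·233 + 12
23: 4439 = 23·193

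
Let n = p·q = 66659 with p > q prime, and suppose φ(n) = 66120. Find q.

191

φ(n) = (p−1)(q−1) = n − (p+q) + 1, so p + q = 66659 − 66120 + 1 = 540.
p and q are the roots of t² − 540t + 66659 = 0.
Discriminant: 540² − 4·66659 = 291600 − 266636 = 24964; √24964 = 158.
q = (540 − 158)/2 = 191, p = (540 + 158)/2 = 349.
Check: 191 · 349 = 66659.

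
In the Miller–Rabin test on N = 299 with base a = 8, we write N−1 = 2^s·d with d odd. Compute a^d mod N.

151

299 − 1 = 298 = 2^1 · 149, so d = 149.
8^1 ≡ 8 (mod 299)
8^2 ≡ 8^2 = 64 ≡ 64 (mod 299)
8^4 ≡ 64^2 = 4096 ≡ 209 (mod 299)
8^8 ≡ 209^2 = 43681 ≡ 27 (mod 299)
8^16 ≡ 27^2 = 729 ≡ 131 (mod 299)
8^32 ≡ 131^2 = 17161 ≡ 118 (mod 299)
8^64 ≡ 118^2 = 13924 ≡ 170 (mod 299)
8^128 ≡ 170^2 = 28900 ≡ 196 (mod 299)
149 = 128 + 16 + 4 + 1 in binary powers of 2.
So 8^149 ≡ 196 · 131 · 209 · 8 ≡ 151 (mod 299).
Squaring chain: 151; never reaches −1, so base 8 is a Miller–Rabin witness that 299 is composite.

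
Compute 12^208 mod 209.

45

12^1 ≡ 12 (mod 209)
12^2 ≡ 12^2 = 144 ≡ 144 (mod 209)
12^4 ≡ 144^2 = 20736 ≡ 45 (mod 209)
12^8 ≡ 45^2 = 2025 ≡ 144 (mod 209)
12^16 ≡ 144^2 = 20736 ≡ 45 (mod 209)
12^32 ≡ 45^2 = 2025 ≡ 144 (mod 209)
12^64 ≡ 144^2 = 20736 ≡ 45 (mod 209)
12^128 ≡ 45^2 = 2025 ≡ 144 (mod 209)
208 = 128 + 64 + 16 in binary powers of 2.
So 12^208 ≡ 144 · 45 · 45 ≡ 45 (mod 209).
Since 45 ≠ 1, base 12 is a Fermat witness: 209 is composite.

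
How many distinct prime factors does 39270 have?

6

39270 = 2 · 19635
19635 = 3 · 6545
6545 = 5 · 1309
1309 = 7 · 187
187 = 11 · 17
39270 = 2 · 3 · 5 · 7 · 11 · 17, which has 6 distinct prime factors.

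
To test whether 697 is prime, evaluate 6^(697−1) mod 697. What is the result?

6^1 ≡ 6 (mod 697)
6^2 ≡ 6^2 = 36 ≡ 36 (mod 697)
6^4 ≡ 36^2 = 1296 ≡ 599 (mod 697)
6^8 ≡ 599^2 = 358801 ≡ 543 (mod 697)
6^16 ≡ 543^2 = 294849 ≡ 18 (mod 697)
6^32 ≡ 18^2 = 324 ≡ 324 (mod 697)
6^64 ≡ 324^2 = 104976 ≡ 426 (mod 697)
6^128 ≡ 426^2 = 181476 ≡ 256 (mod 697)
6^256 ≡ 256^2 = 65536 ≡ 18 (mod 697)
6^512 ≡ 18^2 = 324 ≡ 324 (mod 697)
696 = 512 + 128 + 32 + 16 + 8 in binary powers of 2.
So 6^696 ≡ 324 · 256 · 324 · 18 · 543 ≡ 305 (mod 697).
Since 305 ≠ 1, base 6 is a Fermat witness: 697 is composite.

305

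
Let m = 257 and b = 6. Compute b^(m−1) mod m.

6^1 ≡ 6 (mod 257)
6^2 ≡ 6^2 = 36 ≡ 36 (mod 257)
6^4 ≡ 36^2 = 1296 ≡ 11 (mod 257)
6^8 ≡ 11^2 = 121 ≡ 121 (mod 257)
6^16 ≡ 121^2 = 14641 ≡ 249 (mod 257)
6^32 ≡ 249^2 = 62001 ≡ 64 (mod 257)
6^64 ≡ 64^2 = 4096 ≡ 241 (mod 257)
6^128 ≡ 241^2 = 58081 ≡ 256 (mod 257)
6^256 ≡ 256^2 = 65536 ≡ 1 (mod 257)
256 = 256 in binary powers of 2.
So 6^256 ≡ 1 ≡ 1 (mod 257).
Since the result is 1, base 6 gives no evidence that 257 is composite.

1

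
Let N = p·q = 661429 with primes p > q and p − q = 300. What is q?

677

Since p = q + 300, we have 661429 = q(q + 300), so q² + 300q − 661429 = 0.
Discriminant: 300² + 4·661429 = 90000 + 2645716 = 2735716; √2735716 = 1654.
q = (−300 + 1654)/2 = 677, and p = q + 300 = 977.
Check: 677 · 977 = 661429.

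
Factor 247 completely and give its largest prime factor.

247 = 13 · 19
19 is prime.
So 247 = 13 · 19; the largest prime factor is 19.

19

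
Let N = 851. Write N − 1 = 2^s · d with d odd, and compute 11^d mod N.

851 − 1 = 850 = 2^1 · 425, so d = 425.
11^1 ≡ 11 (mod 851)
11^2 ≡ 11^2 = 121 ≡ 121 (mod 851)
11^4 ≡ 121^2 = 14641 ≡ 174 (mod 851)
11^8 ≡ 174^2 = 30276 ≡ 491 (mod 851)
11^16 ≡ 491^2 = 241081 ≡ 248 (mod 851)
11^32 ≡ 248^2 = 61504 ≡ 232 (mod 851)
11^64 ≡ 232^2 = 53824 ≡ 211 (mod 851)
11^128 ≡ 211^2 = 44521 ≡ 269 (mod 851)
11^256 ≡ 269^2 = 72361 ≡ 26 (mod 851)
425 = 256 + 128 + 32 + 8 + 1 in binary powers of 2.
So 11^425 ≡ 26 · 269 · 232 · 491 · 11 ≡ 582 (mod 851).
Squaring chain: 582; never reaches −1, so base 11 is a Miller–Rabin witness that 851 is composite.

582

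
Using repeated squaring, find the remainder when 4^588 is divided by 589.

64

4^1 ≡ 4 (mod 589)
4^2 ≡ 4^2 = 16 ≡ 16 (mod 589)
4^4 ≡ 16^2 = 256 ≡ 256 (mod 589)
4^8 ≡ 256^2 = 65536 ≡ 157 (mod 589)
4^16 ≡ 157^2 = 24649 ≡ 500 (mod 589)
4^32 ≡ 500^2 = 250000 ≡ 264 (mod 589)
4^64 ≡ 264^2 = 69696 ≡ 194 (mod 589)
4^128 ≡ 194^2 = 37636 ≡ 529 (mod 589)
4^256 ≡ 529^2 = 279841 ≡ 66 (mod 589)
4^512 ≡ 66^2 = 4356 ≡ 233 (mod 589)
588 = 512 + 64 + 8 + 4 in binary powers of 2.
So 4^588 ≡ 233 · 194 · 157 · 256 ≡ 64 (mod 589).
Since 64 ≠ 1, base 4 is a Fermat witness: 589 is composite.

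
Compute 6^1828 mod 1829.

1823

6^1 ≡ 6 (mod 1829)
6^2 ≡ 6^2 = 36 ≡ 36 (mod 1829)
6^4 ≡ 36^2 = 1296 ≡ 1296 (mod 1829)
6^8 ≡ 1296^2 = 1679616 ≡ 594 (mod 1829)
6^16 ≡ 594^2 = 352836 ≡ 1668 (mod 1829)
6^32 ≡ 1668^2 = 2782224 ≡ 315 (mod 1829)
6^64 ≡ 315^2 = 99225 ≡ 459 (mod 1829)
6^128 ≡ 459^2 = 210681 ≡ 346 (mod 1829)
6^256 ≡ 346^2 = 119716 ≡ 831 (mod 1829)
6^512 ≡ 831^2 = 690561 ≡ 1028 (mod 1829)
6^1024 ≡ 1028^2 = 1056784 ≡ 1451 (mod 1829)
1828 = 1024 + 512 + 256 + 32 + 4 in binary powers of 2.
So 6^1828 ≡ 1451 · 1028 · 831 · 315 · 1296 ≡ 1823 (mod 1829).
Since 1823 ≠ 1, base 6 is a Fermat witness: 1829 is composite.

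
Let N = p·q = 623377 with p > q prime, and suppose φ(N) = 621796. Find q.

743

φ(n) = (p−1)(q−1) = n − (p+q) + 1, so p + q = 623377 − 621796 + 1 = 1582.
p and q are the roots of t² − 1582t + 623377 = 0.
Discriminant: 1582² − 4·623377 = 2502724 − 2493508 = 9216; √9216 = 96.
q = (1582 − 96)/2 = 743, p = (1582 + 96)/2 = 839.
Check: 743 · 839 = 623377.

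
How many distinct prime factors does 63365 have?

4

63365 = 5 · 12673
12673 = 19 · 667
667 = 23 · 29
63365 = 5 · 19 · 23 · 29, which has 4 distinct prime factors.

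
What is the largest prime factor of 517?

47

517 = 11 · 47
47 is prime.
So 517 = 11 · 47; the largest prime factor is 47.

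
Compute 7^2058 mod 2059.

7^1 ≡ 7 (mod 2059)
7^2 ≡ 7^2 = 49 ≡ 49 (mod 2059)
7^4 ≡ 49^2 = 2401 ≡ 342 (mod 2059)
7^8 ≡ 342^2 = 116964 ≡ 1660 (mod 2059)
7^16 ≡ 1660^2 = 2755600 ≡ 658 (mod 2059)
7^32 ≡ 658^2 = 432964 ≡ 574 (mod 2059)
7^64 ≡ 574^2 = 329476 ≡ 36 (mod 2059)
7^128 ≡ 36^2 = 1296 ≡ 1296 (mod 2059)
7^256 ≡ 1296^2 = 1679616 ≡ 1531 (mod 2059)
7^512 ≡ 1531^2 = 2343961 ≡ 819 (mod 2059)
7^1024 ≡ 819^2 = 670761 ≡ 1586 (mod 2059)
7^2048 ≡ 1586^2 = 2515396 ≡ 1357 (mod 2059)
2058 = 2048 + 8 + 2 in binary powers of 2.
So 7^2058 ≡ 1357 · 1660 · 49 ≡ 1567 (mod 2059).
Since 1567 ≠ 1, base 7 is a Fermat witness: 2059 is composite.

1567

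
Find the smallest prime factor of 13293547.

61

13293547 is odd.
Digit sum 34, not divisible by 3.
Ends in 7: not divisible by 5.
7: 13293547 = 7·1899078 + 1
11: 13293547 = 11·1208504 + 3
13: 13293547 = 13·1022580 + 7
17: 13293547 = 17·781973 + 6
19: 13293547 = 19·699660 + 7
23: 13293547 = 23·577980 + 7
29: 13293547 = 29·458398 + 5
31: 13293547 = 31·428824 + 3
37: 13293547 = 37·359285 + 2
41: 13293547 = 41·324232 + 35
43: 13293547 = 43·309152 + 11
47: 13293547 = 47·282841 + 20
53: 13293547 = 53·250821 + 34
59: 13293547 = 59·225314 + 21
61: 13293547 = 61·217927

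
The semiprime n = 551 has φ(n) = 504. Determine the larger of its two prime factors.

φ(n) = (p−1)(q−1) = n − (p+q) + 1, so p + q = 551 − 504 + 1 = 48.
p and q are the roots of t² − 48t + 551 = 0.
Discriminant: 48² − 4·551 = 2304 − 2204 = 100; √100 = 10.
q = (48 − 10)/2 = 19, p = (48 + 10)/2 = 29.
Check: 19 · 29 = 551.

29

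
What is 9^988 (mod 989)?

9^1 ≡ 9 (mod 989)
9^2 ≡ 9^2 = 81 ≡ 81 (mod 989)
9^4 ≡ 81^2 = 6561 ≡ 627 (mod 989)
9^8 ≡ 627^2 = 393129 ≡ 496 (mod 989)
9^16 ≡ 496^2 = 246016 ≡ 744 (mod 989)
9^32 ≡ 744^2 = 553536 ≡ 685 (mod 989)
9^64 ≡ 685^2 = 469225 ≡ 439 (mod 989)
9^128 ≡ 439^2 = 192721 ≡ 855 (mod 989)
9^256 ≡ 855^2 = 731025 ≡ 154 (mod 989)
9^512 ≡ 154^2 = 23716 ≡ 969 (mod 989)
988 = 512 + 256 + 128 + 64 + 16 + 8 + 4 in binary powers of 2.
So 9^988 ≡ 969 · 154 · 855 · 439 · 744 · 496 · 627 ≡ 439 (mod 989).
Since 439 ≠ 1, base 9 is a Fermat witness: 989 is composite.

439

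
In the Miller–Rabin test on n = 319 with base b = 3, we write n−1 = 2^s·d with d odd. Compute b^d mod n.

319 − 1 = 318 = 2^1 · 159, so d = 159.
3^1 ≡ 3 (mod 319)
3^2 ≡ 3^2 = 9 ≡ 9 (mod 319)
3^4 ≡ 9^2 = 81 ≡ 81 (mod 319)
3^8 ≡ 81^2 = 6561 ≡ 181 (mod 319)
3^16 ≡ 181^2 = 32761 ≡ 223 (mod 319)
3^32 ≡ 223^2 = 49729 ≡ 284 (mod 319)
3^64 ≡ 284^2 = 80656 ≡ 268 (mod 319)
3^128 ≡ 268^2 = 71824 ≡ 49 (mod 319)
159 = 128 + 16 + 8 + 4 + 2 + 1 in binary powers of 2.
So 3^159 ≡ 49 · 223 · 181 · 81 · 9 · 3 ≡ 279 (mod 319).
Squaring chain: 279; never reaches −1, so base 3 is a Miller–Rabin witness that 319 is composite.

279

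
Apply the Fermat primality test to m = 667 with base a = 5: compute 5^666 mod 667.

5^1 ≡ 5 (mod 667)
5^2 ≡ 5^2 = 25 ≡ 25 (mod 667)
5^4 ≡ 25^2 = 625 ≡ 625 (mod 667)
5^8 ≡ 625^2 = 390625 ≡ 430 (mod 667)
5^16 ≡ 430^2 = 184900 ≡ 141 (mod 667)
5^32 ≡ 141^2 = 19881 ≡ 538 (mod 667)
5^64 ≡ 538^2 = 289444 ≡ 633 (mod 667)
5^128 ≡ 633^2 = 400689 ≡ 489 (mod 667)
5^256 ≡ 489^2 = 239121 ≡ 335 (mod 667)
5^512 ≡ 335^2 = 112225 ≡ 169 (mod 667)
666 = 512 + 128 + 16 + 8 + 2 in binary powers of 2.
So 5^666 ≡ 169 · 489 · 141 · 430 · 25 ≡ 169 (mod 667).
Since 169 ≠ 1, base 5 is a Fermat witness: 667 is composite.

169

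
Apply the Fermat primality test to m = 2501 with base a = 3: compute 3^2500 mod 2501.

3^1 ≡ 3 (mod 2501)
3^2 ≡ 3^2 = 9 ≡ 9 (mod 2501)
3^4 ≡ 9^2 = 81 ≡ 81 (mod 2501)
3^8 ≡ 81^2 = 6561 ≡ 1559 (mod 2501)
3^16 ≡ 1559^2 = 2430481 ≡ 2010 (mod 2501)
3^32 ≡ 2010^2 = 4040100 ≡ 985 (mod 2501)
3^64 ≡ 985^2 = 970225 ≡ 2338 (mod 2501)
3^128 ≡ 2338^2 = 5466244 ≡ 1559 (mod 2501)
3^256 ≡ 1559^2 = 2430481 ≡ 2010 (mod 2501)
3^512 ≡ 2010^2 = 4040100 ≡ 985 (mod 2501)
3^1024 ≡ 985^2 = 970225 ≡ 2338 (mod 2501)
3^2048 ≡ 2338^2 = 5466244 ≡ 1559 (mod 2501)
2500 = 2048 + 256 + 128 + 64 + 4 in binary powers of 2.
So 3^2500 ≡ 1559 · 2010 · 1559 · 2338 · 81 ≡ 245 (mod 2501).
Since 245 ≠ 1, base 3 is a Fermat witness: 2501 is composite.

245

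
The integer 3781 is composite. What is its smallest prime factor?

19

3781 is odd.
Digit sum 19, not divisible by 3.
Ends in 1: not divisible by 5.
7: 3781 = 7·540 + 1
11: 3781 = 11·343 + 8
13: 3781 = 13·290 + 11
17: 3781 = 17·222 + 7
19: 3781 = 19·199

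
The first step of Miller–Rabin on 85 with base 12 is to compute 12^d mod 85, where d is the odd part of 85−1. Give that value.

85 − 1 = 84 = 2^2 · 21, so d = 21.
12^1 ≡ 12 (mod 85)
12^2 ≡ 12^2 = 144 ≡ 59 (mod 85)
12^4 ≡ 59^2 = 3481 ≡ 81 (mod 85)
12^8 ≡ 81^2 = 6561 ≡ 16 (mod 85)
12^16 ≡ 16^2 = 256 ≡ 1 (mod 85)
21 = 16 + 4 + 1 in binary powers of 2.
So 12^21 ≡ 1 · 81 · 12 ≡ 37 (mod 85).
Squaring chain: 37 → 9; never reaches −1, so base 12 is a Miller–Rabin witness that 85 is composite.

37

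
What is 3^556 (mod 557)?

3^1 ≡ 3 (mod 557)
3^2 ≡ 3^2 = 9 ≡ 9 (mod 557)
3^4 ≡ 9^2 = 81 ≡ 81 (mod 557)
3^8 ≡ 81^2 = 6561 ≡ 434 (mod 557)
3^16 ≡ 434^2 = 188356 ≡ 90 (mod 557)
3^32 ≡ 90^2 = 8100 ≡ 302 (mod 557)
3^64 ≡ 302^2 = 91204 ≡ 413 (mod 557)
3^128 ≡ 413^2 = 170569 ≡ 127 (mod 557)
3^256 ≡ 127^2 = 16129 ≡ 533 (mod 557)
3^512 ≡ 533^2 = 284089 ≡ 19 (mod 557)
556 = 512 + 32 + 8 + 4 in binary powers of 2.
So 3^556 ≡ 19 · 302 · 434 · 81 ≡ 1 (mod 557).
Since the result is 1, base 3 gives no evidence that 557 is composite.

1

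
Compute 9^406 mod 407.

9^1 ≡ 9 (mod 407)
9^2 ≡ 9^2 = 81 ≡ 81 (mod 407)
9^4 ≡ 81^2 = 6561 ≡ 49 (mod 407)
9^8 ≡ 49^2 = 2401 ≡ 366 (mod 407)
9^16 ≡ 366^2 = 133956 ≡ 53 (mod 407)
9^32 ≡ 53^2 = 2809 ≡ 367 (mod 407)
9^64 ≡ 367^2 = 134689 ≡ 379 (mod 407)
9^128 ≡ 379^2 = 143641 ≡ 377 (mod 407)
9^256 ≡ 377^2 = 142129 ≡ 86 (mod 407)
406 = 256 + 128 + 16 + 4 + 2 in binary powers of 2.
So 9^406 ≡ 86 · 377 · 53 · 49 · 81 ≡ 9 (mod 407).
Since 9 ≠ 1, base 9 is a Fermat witness: 407 is composite.

9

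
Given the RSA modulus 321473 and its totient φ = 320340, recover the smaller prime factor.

φ(n) = (p−1)(q−1) = n − (p+q) + 1, so p + q = 321473 − 320340 + 1 = 1134.
p and q are the roots of t² − 1134t + 321473 = 0.
Discriminant: 1134² − 4·321473 = 1285956 − 1285892 = 64; √64 = 8.
q = (1134 − 8)/2 = 563, p = (1134 + 8)/2 = 571.
Check: 563 · 571 = 321473.

563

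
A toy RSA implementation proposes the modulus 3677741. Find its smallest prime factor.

3677741 is odd.
Digit sum 35, not divisible by 3.
Ends in 1: not divisible by 5.
7: 3677741 = 7·525391 + 4
11: 3677741 = 11·334340 + 1
13: 3677741 = 13·282903 + 2
17: 3677741 = 17·216337 + 12
19: 3677741 = 19·193565 + 6
23: 3677741 = 23·159901 + 18
29: 3677741 = 29·126818 + 19
31: 3677741 = 31·118636 + 25
37: 3677741 = 37·99398 + 15
41: 3677741 = 41·89701

41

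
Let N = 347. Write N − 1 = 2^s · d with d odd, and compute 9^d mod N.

347 − 1 = 346 = 2^1 · 173, so d = 173.
9^1 ≡ 9 (mod 347)
9^2 ≡ 9^2 = 81 ≡ 81 (mod 347)
9^4 ≡ 81^2 = 6561 ≡ 315 (mod 347)
9^8 ≡ 315^2 = 99225 ≡ 330 (mod 347)
9^16 ≡ 330^2 = 108900 ≡ 289 (mod 347)
9^32 ≡ 289^2 = 83521 ≡ 241 (mod 347)
9^64 ≡ 241^2 = 58081 ≡ 132 (mod 347)
9^128 ≡ 132^2 = 17424 ≡ 74 (mod 347)
173 = 128 + 32 + 8 + 4 + 1 in binary powers of 2.
So 9^173 ≡ 74 · 241 · 330 · 315 · 9 ≡ 1 (mod 347).
Since 9^d ≡ 1 (mod 347), base 9 does not prove 347 composite.

1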